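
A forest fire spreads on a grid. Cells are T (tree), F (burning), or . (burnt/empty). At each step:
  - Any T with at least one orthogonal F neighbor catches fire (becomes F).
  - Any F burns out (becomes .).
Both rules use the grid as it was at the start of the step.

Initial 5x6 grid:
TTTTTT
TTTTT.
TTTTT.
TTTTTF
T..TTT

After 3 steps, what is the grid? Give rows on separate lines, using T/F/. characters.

Step 1: 2 trees catch fire, 1 burn out
  TTTTTT
  TTTTT.
  TTTTT.
  TTTTF.
  T..TTF
Step 2: 3 trees catch fire, 2 burn out
  TTTTTT
  TTTTT.
  TTTTF.
  TTTF..
  T..TF.
Step 3: 4 trees catch fire, 3 burn out
  TTTTTT
  TTTTF.
  TTTF..
  TTF...
  T..F..

TTTTTT
TTTTF.
TTTF..
TTF...
T..F..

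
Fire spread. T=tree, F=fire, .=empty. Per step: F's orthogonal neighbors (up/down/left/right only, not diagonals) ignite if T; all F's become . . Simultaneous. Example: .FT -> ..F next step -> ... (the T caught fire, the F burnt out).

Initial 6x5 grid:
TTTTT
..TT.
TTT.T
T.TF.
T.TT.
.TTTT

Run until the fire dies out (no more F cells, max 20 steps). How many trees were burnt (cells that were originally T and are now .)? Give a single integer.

Answer: 19

Derivation:
Step 1: +2 fires, +1 burnt (F count now 2)
Step 2: +3 fires, +2 burnt (F count now 3)
Step 3: +4 fires, +3 burnt (F count now 4)
Step 4: +4 fires, +4 burnt (F count now 4)
Step 5: +3 fires, +4 burnt (F count now 3)
Step 6: +3 fires, +3 burnt (F count now 3)
Step 7: +0 fires, +3 burnt (F count now 0)
Fire out after step 7
Initially T: 20, now '.': 29
Total burnt (originally-T cells now '.'): 19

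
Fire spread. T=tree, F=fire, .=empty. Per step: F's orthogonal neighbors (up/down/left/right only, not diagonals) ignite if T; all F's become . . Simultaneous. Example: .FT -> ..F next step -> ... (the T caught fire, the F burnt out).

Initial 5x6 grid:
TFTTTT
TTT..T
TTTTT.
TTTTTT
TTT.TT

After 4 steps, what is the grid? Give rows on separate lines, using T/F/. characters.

Step 1: 3 trees catch fire, 1 burn out
  F.FTTT
  TFT..T
  TTTTT.
  TTTTTT
  TTT.TT
Step 2: 4 trees catch fire, 3 burn out
  ...FTT
  F.F..T
  TFTTT.
  TTTTTT
  TTT.TT
Step 3: 4 trees catch fire, 4 burn out
  ....FT
  .....T
  F.FTT.
  TFTTTT
  TTT.TT
Step 4: 5 trees catch fire, 4 burn out
  .....F
  .....T
  ...FT.
  F.FTTT
  TFT.TT

.....F
.....T
...FT.
F.FTTT
TFT.TT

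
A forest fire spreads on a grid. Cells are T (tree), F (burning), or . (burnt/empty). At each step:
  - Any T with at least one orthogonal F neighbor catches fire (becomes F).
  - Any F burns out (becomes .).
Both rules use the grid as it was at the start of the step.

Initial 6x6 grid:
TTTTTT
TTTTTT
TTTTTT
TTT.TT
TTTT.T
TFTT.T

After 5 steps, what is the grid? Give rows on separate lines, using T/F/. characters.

Step 1: 3 trees catch fire, 1 burn out
  TTTTTT
  TTTTTT
  TTTTTT
  TTT.TT
  TFTT.T
  F.FT.T
Step 2: 4 trees catch fire, 3 burn out
  TTTTTT
  TTTTTT
  TTTTTT
  TFT.TT
  F.FT.T
  ...F.T
Step 3: 4 trees catch fire, 4 burn out
  TTTTTT
  TTTTTT
  TFTTTT
  F.F.TT
  ...F.T
  .....T
Step 4: 3 trees catch fire, 4 burn out
  TTTTTT
  TFTTTT
  F.FTTT
  ....TT
  .....T
  .....T
Step 5: 4 trees catch fire, 3 burn out
  TFTTTT
  F.FTTT
  ...FTT
  ....TT
  .....T
  .....T

TFTTTT
F.FTTT
...FTT
....TT
.....T
.....T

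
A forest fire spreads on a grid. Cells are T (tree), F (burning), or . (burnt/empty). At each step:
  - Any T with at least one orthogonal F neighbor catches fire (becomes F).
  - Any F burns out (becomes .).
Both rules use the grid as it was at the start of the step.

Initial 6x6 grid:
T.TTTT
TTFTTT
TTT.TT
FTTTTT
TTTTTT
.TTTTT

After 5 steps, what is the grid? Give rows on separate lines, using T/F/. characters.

Step 1: 7 trees catch fire, 2 burn out
  T.FTTT
  TF.FTT
  FTF.TT
  .FTTTT
  FTTTTT
  .TTTTT
Step 2: 6 trees catch fire, 7 burn out
  T..FTT
  F...FT
  .F..TT
  ..FTTT
  .FTTTT
  .TTTTT
Step 3: 7 trees catch fire, 6 burn out
  F...FT
  .....F
  ....FT
  ...FTT
  ..FTTT
  .FTTTT
Step 4: 5 trees catch fire, 7 burn out
  .....F
  ......
  .....F
  ....FT
  ...FTT
  ..FTTT
Step 5: 3 trees catch fire, 5 burn out
  ......
  ......
  ......
  .....F
  ....FT
  ...FTT

......
......
......
.....F
....FT
...FTT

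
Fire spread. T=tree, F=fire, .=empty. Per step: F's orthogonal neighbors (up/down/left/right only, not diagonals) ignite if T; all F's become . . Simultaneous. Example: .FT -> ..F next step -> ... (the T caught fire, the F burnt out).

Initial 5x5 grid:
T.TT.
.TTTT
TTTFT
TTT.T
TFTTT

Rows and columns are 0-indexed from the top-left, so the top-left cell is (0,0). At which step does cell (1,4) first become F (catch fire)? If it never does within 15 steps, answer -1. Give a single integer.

Step 1: cell (1,4)='T' (+6 fires, +2 burnt)
Step 2: cell (1,4)='F' (+8 fires, +6 burnt)
  -> target ignites at step 2
Step 3: cell (1,4)='.' (+4 fires, +8 burnt)
Step 4: cell (1,4)='.' (+0 fires, +4 burnt)
  fire out at step 4

2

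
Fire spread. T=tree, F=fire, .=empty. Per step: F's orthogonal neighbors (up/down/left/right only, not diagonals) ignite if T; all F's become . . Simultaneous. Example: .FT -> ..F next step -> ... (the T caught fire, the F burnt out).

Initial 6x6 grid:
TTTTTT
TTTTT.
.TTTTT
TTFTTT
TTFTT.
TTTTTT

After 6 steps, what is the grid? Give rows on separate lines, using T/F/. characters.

Step 1: 6 trees catch fire, 2 burn out
  TTTTTT
  TTTTT.
  .TFTTT
  TF.FTT
  TF.FT.
  TTFTTT
Step 2: 9 trees catch fire, 6 burn out
  TTTTTT
  TTFTT.
  .F.FTT
  F...FT
  F...F.
  TF.FTT
Step 3: 7 trees catch fire, 9 burn out
  TTFTTT
  TF.FT.
  ....FT
  .....F
  ......
  F...FT
Step 4: 6 trees catch fire, 7 burn out
  TF.FTT
  F...F.
  .....F
  ......
  ......
  .....F
Step 5: 2 trees catch fire, 6 burn out
  F...FT
  ......
  ......
  ......
  ......
  ......
Step 6: 1 trees catch fire, 2 burn out
  .....F
  ......
  ......
  ......
  ......
  ......

.....F
......
......
......
......
......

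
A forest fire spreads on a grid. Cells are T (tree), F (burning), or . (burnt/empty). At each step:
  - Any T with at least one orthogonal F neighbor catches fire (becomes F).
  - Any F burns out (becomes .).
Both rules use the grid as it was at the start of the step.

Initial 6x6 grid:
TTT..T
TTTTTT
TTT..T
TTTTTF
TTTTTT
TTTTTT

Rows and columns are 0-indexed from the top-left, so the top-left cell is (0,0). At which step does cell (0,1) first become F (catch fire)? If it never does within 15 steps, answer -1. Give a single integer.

Step 1: cell (0,1)='T' (+3 fires, +1 burnt)
Step 2: cell (0,1)='T' (+4 fires, +3 burnt)
Step 3: cell (0,1)='T' (+5 fires, +4 burnt)
Step 4: cell (0,1)='T' (+5 fires, +5 burnt)
Step 5: cell (0,1)='T' (+5 fires, +5 burnt)
Step 6: cell (0,1)='T' (+5 fires, +5 burnt)
Step 7: cell (0,1)='F' (+3 fires, +5 burnt)
  -> target ignites at step 7
Step 8: cell (0,1)='.' (+1 fires, +3 burnt)
Step 9: cell (0,1)='.' (+0 fires, +1 burnt)
  fire out at step 9

7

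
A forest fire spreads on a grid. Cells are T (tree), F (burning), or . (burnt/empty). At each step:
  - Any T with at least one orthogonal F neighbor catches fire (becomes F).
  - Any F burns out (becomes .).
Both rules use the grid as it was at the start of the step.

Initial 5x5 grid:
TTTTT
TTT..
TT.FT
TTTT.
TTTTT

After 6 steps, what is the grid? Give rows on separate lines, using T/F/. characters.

Step 1: 2 trees catch fire, 1 burn out
  TTTTT
  TTT..
  TT..F
  TTTF.
  TTTTT
Step 2: 2 trees catch fire, 2 burn out
  TTTTT
  TTT..
  TT...
  TTF..
  TTTFT
Step 3: 3 trees catch fire, 2 burn out
  TTTTT
  TTT..
  TT...
  TF...
  TTF.F
Step 4: 3 trees catch fire, 3 burn out
  TTTTT
  TTT..
  TF...
  F....
  TF...
Step 5: 3 trees catch fire, 3 burn out
  TTTTT
  TFT..
  F....
  .....
  F....
Step 6: 3 trees catch fire, 3 burn out
  TFTTT
  F.F..
  .....
  .....
  .....

TFTTT
F.F..
.....
.....
.....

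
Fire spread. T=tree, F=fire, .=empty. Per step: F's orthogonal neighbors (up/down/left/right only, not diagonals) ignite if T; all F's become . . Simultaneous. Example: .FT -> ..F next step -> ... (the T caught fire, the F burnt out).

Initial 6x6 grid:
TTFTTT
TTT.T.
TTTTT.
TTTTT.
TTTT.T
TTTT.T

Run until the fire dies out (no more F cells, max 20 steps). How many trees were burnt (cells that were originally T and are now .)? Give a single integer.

Step 1: +3 fires, +1 burnt (F count now 3)
Step 2: +4 fires, +3 burnt (F count now 4)
Step 3: +6 fires, +4 burnt (F count now 6)
Step 4: +5 fires, +6 burnt (F count now 5)
Step 5: +5 fires, +5 burnt (F count now 5)
Step 6: +3 fires, +5 burnt (F count now 3)
Step 7: +1 fires, +3 burnt (F count now 1)
Step 8: +0 fires, +1 burnt (F count now 0)
Fire out after step 8
Initially T: 29, now '.': 34
Total burnt (originally-T cells now '.'): 27

Answer: 27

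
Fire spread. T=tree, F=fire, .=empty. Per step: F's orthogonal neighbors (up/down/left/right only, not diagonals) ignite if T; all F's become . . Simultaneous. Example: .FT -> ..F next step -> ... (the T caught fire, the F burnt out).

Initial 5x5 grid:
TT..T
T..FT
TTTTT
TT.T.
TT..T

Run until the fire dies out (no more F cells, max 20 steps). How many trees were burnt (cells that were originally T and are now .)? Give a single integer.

Step 1: +2 fires, +1 burnt (F count now 2)
Step 2: +4 fires, +2 burnt (F count now 4)
Step 3: +1 fires, +4 burnt (F count now 1)
Step 4: +2 fires, +1 burnt (F count now 2)
Step 5: +3 fires, +2 burnt (F count now 3)
Step 6: +2 fires, +3 burnt (F count now 2)
Step 7: +1 fires, +2 burnt (F count now 1)
Step 8: +0 fires, +1 burnt (F count now 0)
Fire out after step 8
Initially T: 16, now '.': 24
Total burnt (originally-T cells now '.'): 15

Answer: 15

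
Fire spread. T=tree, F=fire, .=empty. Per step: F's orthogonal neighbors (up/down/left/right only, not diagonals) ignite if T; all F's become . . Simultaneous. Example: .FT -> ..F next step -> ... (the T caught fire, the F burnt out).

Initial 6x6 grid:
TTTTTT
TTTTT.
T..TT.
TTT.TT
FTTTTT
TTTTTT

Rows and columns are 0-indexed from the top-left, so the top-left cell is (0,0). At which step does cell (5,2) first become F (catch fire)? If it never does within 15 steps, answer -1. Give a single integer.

Step 1: cell (5,2)='T' (+3 fires, +1 burnt)
Step 2: cell (5,2)='T' (+4 fires, +3 burnt)
Step 3: cell (5,2)='F' (+4 fires, +4 burnt)
  -> target ignites at step 3
Step 4: cell (5,2)='.' (+4 fires, +4 burnt)
Step 5: cell (5,2)='.' (+5 fires, +4 burnt)
Step 6: cell (5,2)='.' (+5 fires, +5 burnt)
Step 7: cell (5,2)='.' (+3 fires, +5 burnt)
Step 8: cell (5,2)='.' (+1 fires, +3 burnt)
Step 9: cell (5,2)='.' (+1 fires, +1 burnt)
Step 10: cell (5,2)='.' (+0 fires, +1 burnt)
  fire out at step 10

3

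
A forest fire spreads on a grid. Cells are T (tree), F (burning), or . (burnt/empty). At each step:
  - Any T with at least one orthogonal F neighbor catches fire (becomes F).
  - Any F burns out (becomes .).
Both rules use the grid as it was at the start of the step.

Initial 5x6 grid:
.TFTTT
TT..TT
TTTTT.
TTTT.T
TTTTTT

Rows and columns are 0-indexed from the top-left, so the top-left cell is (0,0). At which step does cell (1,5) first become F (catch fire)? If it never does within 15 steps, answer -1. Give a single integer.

Step 1: cell (1,5)='T' (+2 fires, +1 burnt)
Step 2: cell (1,5)='T' (+2 fires, +2 burnt)
Step 3: cell (1,5)='T' (+4 fires, +2 burnt)
Step 4: cell (1,5)='F' (+5 fires, +4 burnt)
  -> target ignites at step 4
Step 5: cell (1,5)='.' (+4 fires, +5 burnt)
Step 6: cell (1,5)='.' (+3 fires, +4 burnt)
Step 7: cell (1,5)='.' (+1 fires, +3 burnt)
Step 8: cell (1,5)='.' (+1 fires, +1 burnt)
Step 9: cell (1,5)='.' (+1 fires, +1 burnt)
Step 10: cell (1,5)='.' (+1 fires, +1 burnt)
Step 11: cell (1,5)='.' (+0 fires, +1 burnt)
  fire out at step 11

4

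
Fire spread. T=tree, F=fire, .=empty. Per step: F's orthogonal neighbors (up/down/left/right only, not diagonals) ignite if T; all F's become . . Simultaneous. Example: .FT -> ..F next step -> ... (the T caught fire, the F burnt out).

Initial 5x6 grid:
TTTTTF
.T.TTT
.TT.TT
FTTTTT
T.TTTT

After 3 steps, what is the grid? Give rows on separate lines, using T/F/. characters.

Step 1: 4 trees catch fire, 2 burn out
  TTTTF.
  .T.TTF
  .TT.TT
  .FTTTT
  F.TTTT
Step 2: 5 trees catch fire, 4 burn out
  TTTF..
  .T.TF.
  .FT.TF
  ..FTTT
  ..TTTT
Step 3: 8 trees catch fire, 5 burn out
  TTF...
  .F.F..
  ..F.F.
  ...FTF
  ..FTTT

TTF...
.F.F..
..F.F.
...FTF
..FTTT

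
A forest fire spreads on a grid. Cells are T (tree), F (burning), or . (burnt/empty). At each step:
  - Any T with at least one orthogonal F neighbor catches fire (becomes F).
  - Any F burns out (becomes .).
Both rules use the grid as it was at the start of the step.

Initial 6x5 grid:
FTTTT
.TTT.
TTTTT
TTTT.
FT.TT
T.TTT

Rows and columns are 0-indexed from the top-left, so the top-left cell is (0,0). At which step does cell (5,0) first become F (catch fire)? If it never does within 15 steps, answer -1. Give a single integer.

Step 1: cell (5,0)='F' (+4 fires, +2 burnt)
  -> target ignites at step 1
Step 2: cell (5,0)='.' (+4 fires, +4 burnt)
Step 3: cell (5,0)='.' (+4 fires, +4 burnt)
Step 4: cell (5,0)='.' (+4 fires, +4 burnt)
Step 5: cell (5,0)='.' (+2 fires, +4 burnt)
Step 6: cell (5,0)='.' (+3 fires, +2 burnt)
Step 7: cell (5,0)='.' (+2 fires, +3 burnt)
Step 8: cell (5,0)='.' (+0 fires, +2 burnt)
  fire out at step 8

1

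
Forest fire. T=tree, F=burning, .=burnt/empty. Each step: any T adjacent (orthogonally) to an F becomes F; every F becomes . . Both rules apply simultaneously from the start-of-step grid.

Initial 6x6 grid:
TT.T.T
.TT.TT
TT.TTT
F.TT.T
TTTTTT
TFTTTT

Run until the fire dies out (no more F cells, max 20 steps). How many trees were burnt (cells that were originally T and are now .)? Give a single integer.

Answer: 26

Derivation:
Step 1: +5 fires, +2 burnt (F count now 5)
Step 2: +3 fires, +5 burnt (F count now 3)
Step 3: +4 fires, +3 burnt (F count now 4)
Step 4: +5 fires, +4 burnt (F count now 5)
Step 5: +3 fires, +5 burnt (F count now 3)
Step 6: +2 fires, +3 burnt (F count now 2)
Step 7: +2 fires, +2 burnt (F count now 2)
Step 8: +1 fires, +2 burnt (F count now 1)
Step 9: +1 fires, +1 burnt (F count now 1)
Step 10: +0 fires, +1 burnt (F count now 0)
Fire out after step 10
Initially T: 27, now '.': 35
Total burnt (originally-T cells now '.'): 26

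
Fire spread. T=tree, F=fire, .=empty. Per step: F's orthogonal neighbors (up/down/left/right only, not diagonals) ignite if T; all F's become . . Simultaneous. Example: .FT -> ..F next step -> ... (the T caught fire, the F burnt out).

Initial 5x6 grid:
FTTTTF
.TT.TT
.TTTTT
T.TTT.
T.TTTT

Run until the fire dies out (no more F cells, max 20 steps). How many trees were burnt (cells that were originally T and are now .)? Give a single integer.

Step 1: +3 fires, +2 burnt (F count now 3)
Step 2: +5 fires, +3 burnt (F count now 5)
Step 3: +3 fires, +5 burnt (F count now 3)
Step 4: +3 fires, +3 burnt (F count now 3)
Step 5: +3 fires, +3 burnt (F count now 3)
Step 6: +3 fires, +3 burnt (F count now 3)
Step 7: +0 fires, +3 burnt (F count now 0)
Fire out after step 7
Initially T: 22, now '.': 28
Total burnt (originally-T cells now '.'): 20

Answer: 20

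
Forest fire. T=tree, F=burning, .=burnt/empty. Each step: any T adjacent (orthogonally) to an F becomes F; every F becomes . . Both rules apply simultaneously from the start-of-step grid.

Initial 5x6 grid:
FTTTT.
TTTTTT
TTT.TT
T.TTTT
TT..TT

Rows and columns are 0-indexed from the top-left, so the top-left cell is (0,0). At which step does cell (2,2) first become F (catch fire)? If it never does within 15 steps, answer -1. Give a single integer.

Step 1: cell (2,2)='T' (+2 fires, +1 burnt)
Step 2: cell (2,2)='T' (+3 fires, +2 burnt)
Step 3: cell (2,2)='T' (+4 fires, +3 burnt)
Step 4: cell (2,2)='F' (+4 fires, +4 burnt)
  -> target ignites at step 4
Step 5: cell (2,2)='.' (+3 fires, +4 burnt)
Step 6: cell (2,2)='.' (+3 fires, +3 burnt)
Step 7: cell (2,2)='.' (+2 fires, +3 burnt)
Step 8: cell (2,2)='.' (+2 fires, +2 burnt)
Step 9: cell (2,2)='.' (+1 fires, +2 burnt)
Step 10: cell (2,2)='.' (+0 fires, +1 burnt)
  fire out at step 10

4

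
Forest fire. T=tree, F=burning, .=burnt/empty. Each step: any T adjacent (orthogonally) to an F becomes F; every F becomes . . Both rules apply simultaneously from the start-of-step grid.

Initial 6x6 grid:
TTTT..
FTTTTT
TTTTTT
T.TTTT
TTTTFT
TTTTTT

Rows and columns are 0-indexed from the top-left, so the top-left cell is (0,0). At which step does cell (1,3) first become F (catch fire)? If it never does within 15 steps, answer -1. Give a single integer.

Step 1: cell (1,3)='T' (+7 fires, +2 burnt)
Step 2: cell (1,3)='T' (+10 fires, +7 burnt)
Step 3: cell (1,3)='F' (+10 fires, +10 burnt)
  -> target ignites at step 3
Step 4: cell (1,3)='.' (+4 fires, +10 burnt)
Step 5: cell (1,3)='.' (+0 fires, +4 burnt)
  fire out at step 5

3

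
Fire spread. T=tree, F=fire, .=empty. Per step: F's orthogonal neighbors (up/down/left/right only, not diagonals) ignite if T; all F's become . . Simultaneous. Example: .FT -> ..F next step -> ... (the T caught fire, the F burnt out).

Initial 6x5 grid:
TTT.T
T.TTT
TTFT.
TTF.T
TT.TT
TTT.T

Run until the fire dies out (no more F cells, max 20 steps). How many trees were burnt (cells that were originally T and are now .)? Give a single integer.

Step 1: +4 fires, +2 burnt (F count now 4)
Step 2: +5 fires, +4 burnt (F count now 5)
Step 3: +5 fires, +5 burnt (F count now 5)
Step 4: +4 fires, +5 burnt (F count now 4)
Step 5: +0 fires, +4 burnt (F count now 0)
Fire out after step 5
Initially T: 22, now '.': 26
Total burnt (originally-T cells now '.'): 18

Answer: 18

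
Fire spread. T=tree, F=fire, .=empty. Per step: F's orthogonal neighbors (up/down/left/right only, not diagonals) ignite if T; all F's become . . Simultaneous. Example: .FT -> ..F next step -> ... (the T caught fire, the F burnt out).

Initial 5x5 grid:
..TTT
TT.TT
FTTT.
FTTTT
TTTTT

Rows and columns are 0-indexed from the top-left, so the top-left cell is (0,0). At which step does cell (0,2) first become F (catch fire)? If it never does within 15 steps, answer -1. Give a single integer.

Step 1: cell (0,2)='T' (+4 fires, +2 burnt)
Step 2: cell (0,2)='T' (+4 fires, +4 burnt)
Step 3: cell (0,2)='T' (+3 fires, +4 burnt)
Step 4: cell (0,2)='T' (+3 fires, +3 burnt)
Step 5: cell (0,2)='T' (+3 fires, +3 burnt)
Step 6: cell (0,2)='F' (+2 fires, +3 burnt)
  -> target ignites at step 6
Step 7: cell (0,2)='.' (+0 fires, +2 burnt)
  fire out at step 7

6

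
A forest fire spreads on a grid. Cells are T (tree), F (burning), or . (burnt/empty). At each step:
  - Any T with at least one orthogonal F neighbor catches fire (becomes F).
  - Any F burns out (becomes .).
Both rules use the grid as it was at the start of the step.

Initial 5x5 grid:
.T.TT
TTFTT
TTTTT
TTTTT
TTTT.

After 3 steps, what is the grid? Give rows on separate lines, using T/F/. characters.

Step 1: 3 trees catch fire, 1 burn out
  .T.TT
  TF.FT
  TTFTT
  TTTTT
  TTTT.
Step 2: 7 trees catch fire, 3 burn out
  .F.FT
  F...F
  TF.FT
  TTFTT
  TTTT.
Step 3: 6 trees catch fire, 7 burn out
  ....F
  .....
  F...F
  TF.FT
  TTFT.

....F
.....
F...F
TF.FT
TTFT.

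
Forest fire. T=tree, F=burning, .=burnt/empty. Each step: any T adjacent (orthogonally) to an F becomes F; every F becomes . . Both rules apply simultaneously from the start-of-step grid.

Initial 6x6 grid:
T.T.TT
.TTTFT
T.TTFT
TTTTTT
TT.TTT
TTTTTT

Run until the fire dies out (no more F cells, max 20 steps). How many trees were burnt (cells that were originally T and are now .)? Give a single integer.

Answer: 28

Derivation:
Step 1: +6 fires, +2 burnt (F count now 6)
Step 2: +6 fires, +6 burnt (F count now 6)
Step 3: +6 fires, +6 burnt (F count now 6)
Step 4: +3 fires, +6 burnt (F count now 3)
Step 5: +3 fires, +3 burnt (F count now 3)
Step 6: +3 fires, +3 burnt (F count now 3)
Step 7: +1 fires, +3 burnt (F count now 1)
Step 8: +0 fires, +1 burnt (F count now 0)
Fire out after step 8
Initially T: 29, now '.': 35
Total burnt (originally-T cells now '.'): 28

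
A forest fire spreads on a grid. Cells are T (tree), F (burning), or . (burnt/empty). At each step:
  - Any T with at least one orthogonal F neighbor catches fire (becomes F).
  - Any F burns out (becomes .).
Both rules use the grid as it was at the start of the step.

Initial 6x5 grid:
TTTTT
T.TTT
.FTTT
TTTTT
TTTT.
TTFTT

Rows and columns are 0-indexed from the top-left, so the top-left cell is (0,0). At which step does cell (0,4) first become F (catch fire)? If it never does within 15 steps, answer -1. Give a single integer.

Step 1: cell (0,4)='T' (+5 fires, +2 burnt)
Step 2: cell (0,4)='T' (+8 fires, +5 burnt)
Step 3: cell (0,4)='T' (+5 fires, +8 burnt)
Step 4: cell (0,4)='T' (+4 fires, +5 burnt)
Step 5: cell (0,4)='F' (+2 fires, +4 burnt)
  -> target ignites at step 5
Step 6: cell (0,4)='.' (+1 fires, +2 burnt)
Step 7: cell (0,4)='.' (+0 fires, +1 burnt)
  fire out at step 7

5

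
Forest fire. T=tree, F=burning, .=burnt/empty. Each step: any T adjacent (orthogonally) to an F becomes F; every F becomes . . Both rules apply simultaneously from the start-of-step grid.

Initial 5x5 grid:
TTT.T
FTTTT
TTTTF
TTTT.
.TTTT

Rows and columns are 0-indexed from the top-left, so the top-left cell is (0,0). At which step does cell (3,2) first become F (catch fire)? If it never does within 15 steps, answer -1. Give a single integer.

Step 1: cell (3,2)='T' (+5 fires, +2 burnt)
Step 2: cell (3,2)='T' (+8 fires, +5 burnt)
Step 3: cell (3,2)='F' (+4 fires, +8 burnt)
  -> target ignites at step 3
Step 4: cell (3,2)='.' (+3 fires, +4 burnt)
Step 5: cell (3,2)='.' (+0 fires, +3 burnt)
  fire out at step 5

3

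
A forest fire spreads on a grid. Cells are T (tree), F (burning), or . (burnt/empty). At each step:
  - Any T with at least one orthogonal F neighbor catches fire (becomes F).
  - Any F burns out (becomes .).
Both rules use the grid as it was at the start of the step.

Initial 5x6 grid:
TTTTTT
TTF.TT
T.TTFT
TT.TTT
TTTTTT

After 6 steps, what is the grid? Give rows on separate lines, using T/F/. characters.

Step 1: 7 trees catch fire, 2 burn out
  TTFTTT
  TF..FT
  T.FF.F
  TT.TFT
  TTTTTT
Step 2: 8 trees catch fire, 7 burn out
  TF.FFT
  F....F
  T.....
  TT.F.F
  TTTTFT
Step 3: 5 trees catch fire, 8 burn out
  F....F
  ......
  F.....
  TT....
  TTTF.F
Step 4: 2 trees catch fire, 5 burn out
  ......
  ......
  ......
  FT....
  TTF...
Step 5: 3 trees catch fire, 2 burn out
  ......
  ......
  ......
  .F....
  FF....
Step 6: 0 trees catch fire, 3 burn out
  ......
  ......
  ......
  ......
  ......

......
......
......
......
......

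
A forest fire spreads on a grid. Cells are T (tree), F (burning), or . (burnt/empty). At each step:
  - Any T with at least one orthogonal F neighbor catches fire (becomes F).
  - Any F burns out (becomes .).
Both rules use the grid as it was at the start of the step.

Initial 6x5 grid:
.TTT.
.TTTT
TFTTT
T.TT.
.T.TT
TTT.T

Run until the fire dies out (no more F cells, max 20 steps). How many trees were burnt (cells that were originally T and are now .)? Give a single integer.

Step 1: +3 fires, +1 burnt (F count now 3)
Step 2: +5 fires, +3 burnt (F count now 5)
Step 3: +4 fires, +5 burnt (F count now 4)
Step 4: +3 fires, +4 burnt (F count now 3)
Step 5: +1 fires, +3 burnt (F count now 1)
Step 6: +1 fires, +1 burnt (F count now 1)
Step 7: +0 fires, +1 burnt (F count now 0)
Fire out after step 7
Initially T: 21, now '.': 26
Total burnt (originally-T cells now '.'): 17

Answer: 17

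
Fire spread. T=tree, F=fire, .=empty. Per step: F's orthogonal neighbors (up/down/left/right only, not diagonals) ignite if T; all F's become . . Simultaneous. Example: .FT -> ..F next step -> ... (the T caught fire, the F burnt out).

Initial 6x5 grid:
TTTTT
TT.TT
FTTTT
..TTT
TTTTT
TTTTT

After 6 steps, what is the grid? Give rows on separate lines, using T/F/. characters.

Step 1: 2 trees catch fire, 1 burn out
  TTTTT
  FT.TT
  .FTTT
  ..TTT
  TTTTT
  TTTTT
Step 2: 3 trees catch fire, 2 burn out
  FTTTT
  .F.TT
  ..FTT
  ..TTT
  TTTTT
  TTTTT
Step 3: 3 trees catch fire, 3 burn out
  .FTTT
  ...TT
  ...FT
  ..FTT
  TTTTT
  TTTTT
Step 4: 5 trees catch fire, 3 burn out
  ..FTT
  ...FT
  ....F
  ...FT
  TTFTT
  TTTTT
Step 5: 6 trees catch fire, 5 burn out
  ...FT
  ....F
  .....
  ....F
  TF.FT
  TTFTT
Step 6: 5 trees catch fire, 6 burn out
  ....F
  .....
  .....
  .....
  F...F
  TF.FT

....F
.....
.....
.....
F...F
TF.FT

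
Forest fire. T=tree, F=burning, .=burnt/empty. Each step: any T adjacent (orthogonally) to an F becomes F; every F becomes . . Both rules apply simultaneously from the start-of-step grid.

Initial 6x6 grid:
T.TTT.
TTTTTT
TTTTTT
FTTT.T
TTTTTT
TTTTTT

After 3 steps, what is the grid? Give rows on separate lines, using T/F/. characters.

Step 1: 3 trees catch fire, 1 burn out
  T.TTT.
  TTTTTT
  FTTTTT
  .FTT.T
  FTTTTT
  TTTTTT
Step 2: 5 trees catch fire, 3 burn out
  T.TTT.
  FTTTTT
  .FTTTT
  ..FT.T
  .FTTTT
  FTTTTT
Step 3: 6 trees catch fire, 5 burn out
  F.TTT.
  .FTTTT
  ..FTTT
  ...F.T
  ..FTTT
  .FTTTT

F.TTT.
.FTTTT
..FTTT
...F.T
..FTTT
.FTTTT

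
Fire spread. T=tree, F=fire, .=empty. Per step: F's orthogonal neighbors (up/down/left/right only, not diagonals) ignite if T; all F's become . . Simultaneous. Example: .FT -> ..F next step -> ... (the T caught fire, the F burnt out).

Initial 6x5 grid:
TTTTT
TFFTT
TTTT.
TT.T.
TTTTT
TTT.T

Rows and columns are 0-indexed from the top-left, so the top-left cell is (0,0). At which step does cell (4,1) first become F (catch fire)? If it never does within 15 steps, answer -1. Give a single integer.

Step 1: cell (4,1)='T' (+6 fires, +2 burnt)
Step 2: cell (4,1)='T' (+6 fires, +6 burnt)
Step 3: cell (4,1)='F' (+4 fires, +6 burnt)
  -> target ignites at step 3
Step 4: cell (4,1)='.' (+4 fires, +4 burnt)
Step 5: cell (4,1)='.' (+3 fires, +4 burnt)
Step 6: cell (4,1)='.' (+1 fires, +3 burnt)
Step 7: cell (4,1)='.' (+0 fires, +1 burnt)
  fire out at step 7

3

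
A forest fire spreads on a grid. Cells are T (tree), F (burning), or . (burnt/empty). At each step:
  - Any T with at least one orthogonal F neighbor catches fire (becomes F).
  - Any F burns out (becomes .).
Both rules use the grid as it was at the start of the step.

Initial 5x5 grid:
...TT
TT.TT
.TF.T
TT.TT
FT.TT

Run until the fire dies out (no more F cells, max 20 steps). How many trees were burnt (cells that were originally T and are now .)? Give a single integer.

Step 1: +3 fires, +2 burnt (F count now 3)
Step 2: +2 fires, +3 burnt (F count now 2)
Step 3: +1 fires, +2 burnt (F count now 1)
Step 4: +0 fires, +1 burnt (F count now 0)
Fire out after step 4
Initially T: 15, now '.': 16
Total burnt (originally-T cells now '.'): 6

Answer: 6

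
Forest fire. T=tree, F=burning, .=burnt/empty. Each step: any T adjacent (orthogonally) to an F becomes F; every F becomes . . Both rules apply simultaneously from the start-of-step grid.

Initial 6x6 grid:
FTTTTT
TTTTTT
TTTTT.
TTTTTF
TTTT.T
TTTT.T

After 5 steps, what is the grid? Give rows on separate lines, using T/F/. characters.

Step 1: 4 trees catch fire, 2 burn out
  .FTTTT
  FTTTTT
  TTTTT.
  TTTTF.
  TTTT.F
  TTTT.T
Step 2: 6 trees catch fire, 4 burn out
  ..FTTT
  .FTTTT
  FTTTF.
  TTTF..
  TTTT..
  TTTT.F
Step 3: 8 trees catch fire, 6 burn out
  ...FTT
  ..FTFT
  .FTF..
  FTF...
  TTTF..
  TTTT..
Step 4: 8 trees catch fire, 8 burn out
  ....FT
  ...F.F
  ..F...
  .F....
  FTF...
  TTTF..
Step 5: 4 trees catch fire, 8 burn out
  .....F
  ......
  ......
  ......
  .F....
  FTF...

.....F
......
......
......
.F....
FTF...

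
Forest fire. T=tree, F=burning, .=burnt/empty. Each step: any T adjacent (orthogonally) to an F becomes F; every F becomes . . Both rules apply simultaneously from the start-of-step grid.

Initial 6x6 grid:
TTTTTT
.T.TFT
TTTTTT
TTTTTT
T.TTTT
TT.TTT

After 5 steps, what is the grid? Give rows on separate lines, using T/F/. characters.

Step 1: 4 trees catch fire, 1 burn out
  TTTTFT
  .T.F.F
  TTTTFT
  TTTTTT
  T.TTTT
  TT.TTT
Step 2: 5 trees catch fire, 4 burn out
  TTTF.F
  .T....
  TTTF.F
  TTTTFT
  T.TTTT
  TT.TTT
Step 3: 5 trees catch fire, 5 burn out
  TTF...
  .T....
  TTF...
  TTTF.F
  T.TTFT
  TT.TTT
Step 4: 6 trees catch fire, 5 burn out
  TF....
  .T....
  TF....
  TTF...
  T.TF.F
  TT.TFT
Step 5: 7 trees catch fire, 6 burn out
  F.....
  .F....
  F.....
  TF....
  T.F...
  TT.F.F

F.....
.F....
F.....
TF....
T.F...
TT.F.F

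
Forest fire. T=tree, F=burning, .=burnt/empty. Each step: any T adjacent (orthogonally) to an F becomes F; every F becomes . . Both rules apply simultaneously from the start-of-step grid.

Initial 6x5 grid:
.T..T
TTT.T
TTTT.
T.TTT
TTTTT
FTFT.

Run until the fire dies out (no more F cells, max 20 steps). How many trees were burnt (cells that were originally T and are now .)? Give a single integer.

Step 1: +4 fires, +2 burnt (F count now 4)
Step 2: +4 fires, +4 burnt (F count now 4)
Step 3: +4 fires, +4 burnt (F count now 4)
Step 4: +5 fires, +4 burnt (F count now 5)
Step 5: +1 fires, +5 burnt (F count now 1)
Step 6: +1 fires, +1 burnt (F count now 1)
Step 7: +0 fires, +1 burnt (F count now 0)
Fire out after step 7
Initially T: 21, now '.': 28
Total burnt (originally-T cells now '.'): 19

Answer: 19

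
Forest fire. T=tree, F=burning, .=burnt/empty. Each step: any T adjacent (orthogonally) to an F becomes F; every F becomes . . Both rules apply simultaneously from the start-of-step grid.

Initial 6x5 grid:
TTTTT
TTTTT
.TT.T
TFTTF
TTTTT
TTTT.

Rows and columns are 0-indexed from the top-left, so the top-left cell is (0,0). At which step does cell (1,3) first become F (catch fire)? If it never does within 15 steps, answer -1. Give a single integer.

Step 1: cell (1,3)='T' (+7 fires, +2 burnt)
Step 2: cell (1,3)='T' (+7 fires, +7 burnt)
Step 3: cell (1,3)='F' (+8 fires, +7 burnt)
  -> target ignites at step 3
Step 4: cell (1,3)='.' (+3 fires, +8 burnt)
Step 5: cell (1,3)='.' (+0 fires, +3 burnt)
  fire out at step 5

3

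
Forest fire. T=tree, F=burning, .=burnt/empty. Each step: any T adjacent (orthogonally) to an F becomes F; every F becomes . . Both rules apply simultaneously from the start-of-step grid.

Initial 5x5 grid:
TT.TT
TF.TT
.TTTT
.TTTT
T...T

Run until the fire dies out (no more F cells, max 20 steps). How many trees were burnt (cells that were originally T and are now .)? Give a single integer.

Answer: 16

Derivation:
Step 1: +3 fires, +1 burnt (F count now 3)
Step 2: +3 fires, +3 burnt (F count now 3)
Step 3: +2 fires, +3 burnt (F count now 2)
Step 4: +3 fires, +2 burnt (F count now 3)
Step 5: +3 fires, +3 burnt (F count now 3)
Step 6: +2 fires, +3 burnt (F count now 2)
Step 7: +0 fires, +2 burnt (F count now 0)
Fire out after step 7
Initially T: 17, now '.': 24
Total burnt (originally-T cells now '.'): 16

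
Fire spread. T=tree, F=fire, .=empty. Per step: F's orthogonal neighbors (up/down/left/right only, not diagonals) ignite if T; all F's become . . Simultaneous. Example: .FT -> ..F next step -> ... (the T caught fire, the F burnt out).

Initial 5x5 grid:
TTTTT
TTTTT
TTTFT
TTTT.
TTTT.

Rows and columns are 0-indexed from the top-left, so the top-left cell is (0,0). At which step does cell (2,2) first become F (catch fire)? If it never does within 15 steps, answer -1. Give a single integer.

Step 1: cell (2,2)='F' (+4 fires, +1 burnt)
  -> target ignites at step 1
Step 2: cell (2,2)='.' (+6 fires, +4 burnt)
Step 3: cell (2,2)='.' (+6 fires, +6 burnt)
Step 4: cell (2,2)='.' (+4 fires, +6 burnt)
Step 5: cell (2,2)='.' (+2 fires, +4 burnt)
Step 6: cell (2,2)='.' (+0 fires, +2 burnt)
  fire out at step 6

1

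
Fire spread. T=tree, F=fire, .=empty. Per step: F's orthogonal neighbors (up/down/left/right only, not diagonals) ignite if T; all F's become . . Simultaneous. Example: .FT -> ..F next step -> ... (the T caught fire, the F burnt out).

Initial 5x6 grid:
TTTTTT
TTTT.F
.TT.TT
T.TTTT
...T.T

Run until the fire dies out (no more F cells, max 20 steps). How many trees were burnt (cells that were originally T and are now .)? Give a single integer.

Answer: 20

Derivation:
Step 1: +2 fires, +1 burnt (F count now 2)
Step 2: +3 fires, +2 burnt (F count now 3)
Step 3: +3 fires, +3 burnt (F count now 3)
Step 4: +3 fires, +3 burnt (F count now 3)
Step 5: +4 fires, +3 burnt (F count now 4)
Step 6: +3 fires, +4 burnt (F count now 3)
Step 7: +2 fires, +3 burnt (F count now 2)
Step 8: +0 fires, +2 burnt (F count now 0)
Fire out after step 8
Initially T: 21, now '.': 29
Total burnt (originally-T cells now '.'): 20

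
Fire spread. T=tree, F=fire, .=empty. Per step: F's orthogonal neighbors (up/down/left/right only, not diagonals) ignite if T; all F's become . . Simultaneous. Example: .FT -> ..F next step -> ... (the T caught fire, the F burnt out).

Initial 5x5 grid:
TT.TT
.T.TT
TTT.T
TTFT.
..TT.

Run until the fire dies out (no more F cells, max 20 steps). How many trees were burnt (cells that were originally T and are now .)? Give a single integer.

Answer: 11

Derivation:
Step 1: +4 fires, +1 burnt (F count now 4)
Step 2: +3 fires, +4 burnt (F count now 3)
Step 3: +2 fires, +3 burnt (F count now 2)
Step 4: +1 fires, +2 burnt (F count now 1)
Step 5: +1 fires, +1 burnt (F count now 1)
Step 6: +0 fires, +1 burnt (F count now 0)
Fire out after step 6
Initially T: 16, now '.': 20
Total burnt (originally-T cells now '.'): 11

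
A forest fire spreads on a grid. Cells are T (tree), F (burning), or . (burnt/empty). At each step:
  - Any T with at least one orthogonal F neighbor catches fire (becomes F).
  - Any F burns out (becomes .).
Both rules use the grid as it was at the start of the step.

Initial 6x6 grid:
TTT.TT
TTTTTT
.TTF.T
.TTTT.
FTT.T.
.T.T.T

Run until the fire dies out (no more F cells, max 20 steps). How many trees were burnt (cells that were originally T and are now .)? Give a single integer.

Step 1: +4 fires, +2 burnt (F count now 4)
Step 2: +8 fires, +4 burnt (F count now 8)
Step 3: +5 fires, +8 burnt (F count now 5)
Step 4: +4 fires, +5 burnt (F count now 4)
Step 5: +1 fires, +4 burnt (F count now 1)
Step 6: +0 fires, +1 burnt (F count now 0)
Fire out after step 6
Initially T: 24, now '.': 34
Total burnt (originally-T cells now '.'): 22

Answer: 22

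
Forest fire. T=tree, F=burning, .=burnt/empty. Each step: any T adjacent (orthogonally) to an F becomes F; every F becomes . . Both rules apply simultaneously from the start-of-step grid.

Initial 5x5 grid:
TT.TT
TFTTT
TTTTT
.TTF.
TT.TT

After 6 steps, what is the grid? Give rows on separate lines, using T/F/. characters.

Step 1: 7 trees catch fire, 2 burn out
  TF.TT
  F.FTT
  TFTFT
  .TF..
  TT.FT
Step 2: 7 trees catch fire, 7 burn out
  F..TT
  ...FT
  F.F.F
  .F...
  TT..F
Step 3: 3 trees catch fire, 7 burn out
  ...FT
  ....F
  .....
  .....
  TF...
Step 4: 2 trees catch fire, 3 burn out
  ....F
  .....
  .....
  .....
  F....
Step 5: 0 trees catch fire, 2 burn out
  .....
  .....
  .....
  .....
  .....
Step 6: 0 trees catch fire, 0 burn out
  .....
  .....
  .....
  .....
  .....

.....
.....
.....
.....
.....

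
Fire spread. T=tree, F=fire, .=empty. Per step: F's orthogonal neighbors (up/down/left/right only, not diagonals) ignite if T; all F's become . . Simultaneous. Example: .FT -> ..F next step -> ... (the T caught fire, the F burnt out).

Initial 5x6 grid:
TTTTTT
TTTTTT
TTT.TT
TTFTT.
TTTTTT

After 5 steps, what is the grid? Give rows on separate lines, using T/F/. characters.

Step 1: 4 trees catch fire, 1 burn out
  TTTTTT
  TTTTTT
  TTF.TT
  TF.FT.
  TTFTTT
Step 2: 6 trees catch fire, 4 burn out
  TTTTTT
  TTFTTT
  TF..TT
  F...F.
  TF.FTT
Step 3: 7 trees catch fire, 6 burn out
  TTFTTT
  TF.FTT
  F...FT
  ......
  F...FT
Step 4: 6 trees catch fire, 7 burn out
  TF.FTT
  F...FT
  .....F
  ......
  .....F
Step 5: 3 trees catch fire, 6 burn out
  F...FT
  .....F
  ......
  ......
  ......

F...FT
.....F
......
......
......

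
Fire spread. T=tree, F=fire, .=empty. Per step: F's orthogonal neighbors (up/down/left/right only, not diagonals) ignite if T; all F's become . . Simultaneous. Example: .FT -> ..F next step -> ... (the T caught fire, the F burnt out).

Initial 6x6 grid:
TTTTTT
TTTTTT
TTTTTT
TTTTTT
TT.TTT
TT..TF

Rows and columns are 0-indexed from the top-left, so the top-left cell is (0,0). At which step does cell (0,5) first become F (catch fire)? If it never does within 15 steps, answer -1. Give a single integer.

Step 1: cell (0,5)='T' (+2 fires, +1 burnt)
Step 2: cell (0,5)='T' (+2 fires, +2 burnt)
Step 3: cell (0,5)='T' (+3 fires, +2 burnt)
Step 4: cell (0,5)='T' (+3 fires, +3 burnt)
Step 5: cell (0,5)='F' (+4 fires, +3 burnt)
  -> target ignites at step 5
Step 6: cell (0,5)='.' (+4 fires, +4 burnt)
Step 7: cell (0,5)='.' (+5 fires, +4 burnt)
Step 8: cell (0,5)='.' (+5 fires, +5 burnt)
Step 9: cell (0,5)='.' (+3 fires, +5 burnt)
Step 10: cell (0,5)='.' (+1 fires, +3 burnt)
Step 11: cell (0,5)='.' (+0 fires, +1 burnt)
  fire out at step 11

5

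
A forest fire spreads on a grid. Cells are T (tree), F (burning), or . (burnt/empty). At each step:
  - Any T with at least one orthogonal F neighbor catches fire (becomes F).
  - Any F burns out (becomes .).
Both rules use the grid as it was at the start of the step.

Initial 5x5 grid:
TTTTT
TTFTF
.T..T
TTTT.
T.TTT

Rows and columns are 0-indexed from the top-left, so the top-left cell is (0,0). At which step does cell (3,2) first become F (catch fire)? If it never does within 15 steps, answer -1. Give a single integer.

Step 1: cell (3,2)='T' (+5 fires, +2 burnt)
Step 2: cell (3,2)='T' (+4 fires, +5 burnt)
Step 3: cell (3,2)='T' (+2 fires, +4 burnt)
Step 4: cell (3,2)='F' (+2 fires, +2 burnt)
  -> target ignites at step 4
Step 5: cell (3,2)='.' (+3 fires, +2 burnt)
Step 6: cell (3,2)='.' (+1 fires, +3 burnt)
Step 7: cell (3,2)='.' (+1 fires, +1 burnt)
Step 8: cell (3,2)='.' (+0 fires, +1 burnt)
  fire out at step 8

4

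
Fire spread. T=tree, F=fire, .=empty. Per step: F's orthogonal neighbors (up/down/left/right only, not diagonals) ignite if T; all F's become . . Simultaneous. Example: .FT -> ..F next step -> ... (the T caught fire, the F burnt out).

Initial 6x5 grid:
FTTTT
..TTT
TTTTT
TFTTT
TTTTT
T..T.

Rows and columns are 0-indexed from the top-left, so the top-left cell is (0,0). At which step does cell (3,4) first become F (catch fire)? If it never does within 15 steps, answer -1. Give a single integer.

Step 1: cell (3,4)='T' (+5 fires, +2 burnt)
Step 2: cell (3,4)='T' (+6 fires, +5 burnt)
Step 3: cell (3,4)='F' (+6 fires, +6 burnt)
  -> target ignites at step 3
Step 4: cell (3,4)='.' (+5 fires, +6 burnt)
Step 5: cell (3,4)='.' (+1 fires, +5 burnt)
Step 6: cell (3,4)='.' (+0 fires, +1 burnt)
  fire out at step 6

3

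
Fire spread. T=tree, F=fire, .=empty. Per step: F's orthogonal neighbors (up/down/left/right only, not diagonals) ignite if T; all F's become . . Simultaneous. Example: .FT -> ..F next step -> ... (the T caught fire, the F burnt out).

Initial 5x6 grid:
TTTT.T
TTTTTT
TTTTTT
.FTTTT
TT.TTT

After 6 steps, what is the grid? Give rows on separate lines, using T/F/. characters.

Step 1: 3 trees catch fire, 1 burn out
  TTTT.T
  TTTTTT
  TFTTTT
  ..FTTT
  TF.TTT
Step 2: 5 trees catch fire, 3 burn out
  TTTT.T
  TFTTTT
  F.FTTT
  ...FTT
  F..TTT
Step 3: 6 trees catch fire, 5 burn out
  TFTT.T
  F.FTTT
  ...FTT
  ....FT
  ...FTT
Step 4: 6 trees catch fire, 6 burn out
  F.FT.T
  ...FTT
  ....FT
  .....F
  ....FT
Step 5: 4 trees catch fire, 6 burn out
  ...F.T
  ....FT
  .....F
  ......
  .....F
Step 6: 1 trees catch fire, 4 burn out
  .....T
  .....F
  ......
  ......
  ......

.....T
.....F
......
......
......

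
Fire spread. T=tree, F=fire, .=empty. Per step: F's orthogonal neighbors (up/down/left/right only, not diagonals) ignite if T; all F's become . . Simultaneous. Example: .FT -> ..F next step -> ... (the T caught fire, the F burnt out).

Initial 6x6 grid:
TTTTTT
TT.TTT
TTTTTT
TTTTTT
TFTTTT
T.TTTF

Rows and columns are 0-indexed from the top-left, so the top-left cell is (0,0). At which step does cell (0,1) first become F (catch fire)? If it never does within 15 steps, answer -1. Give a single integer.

Step 1: cell (0,1)='T' (+5 fires, +2 burnt)
Step 2: cell (0,1)='T' (+9 fires, +5 burnt)
Step 3: cell (0,1)='T' (+6 fires, +9 burnt)
Step 4: cell (0,1)='F' (+5 fires, +6 burnt)
  -> target ignites at step 4
Step 5: cell (0,1)='.' (+5 fires, +5 burnt)
Step 6: cell (0,1)='.' (+2 fires, +5 burnt)
Step 7: cell (0,1)='.' (+0 fires, +2 burnt)
  fire out at step 7

4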